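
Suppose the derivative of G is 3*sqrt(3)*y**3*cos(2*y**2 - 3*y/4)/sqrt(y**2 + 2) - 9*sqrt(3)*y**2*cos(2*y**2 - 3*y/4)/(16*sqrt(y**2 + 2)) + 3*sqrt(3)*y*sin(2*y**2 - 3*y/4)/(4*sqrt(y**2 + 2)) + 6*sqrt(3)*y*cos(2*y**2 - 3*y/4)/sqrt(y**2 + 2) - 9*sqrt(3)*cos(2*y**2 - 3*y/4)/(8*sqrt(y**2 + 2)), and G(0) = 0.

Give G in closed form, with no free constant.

G(y) = 3*sqrt(3*y**2 + 6)*sin(2*y**2 - 3*y/4)/4

G'(y) has the shape u'v + uv' for u = 3*sqrt(3*y**2 + 6)/4 and v = sin(2*y**2 - 3*y/4) — it is the derivative of the product u*v.
A general antiderivative is 3*sqrt(3*y**2 + 6)*sin(2*y**2 - 3*y/4)/4 + C.
The condition gives C = 0 - (0) = 0.
So G(y) = 3*sqrt(3*y**2 + 6)*sin(2*y**2 - 3*y/4)/4.
Check: d/dy[3*sqrt(3*y**2 + 6)*sin(2*y**2 - 3*y/4)/4] = (48*sqrt(3)*y**3*cos(2*y**2 - 3*y/4) - 9*sqrt(3)*y**2*cos(2*y**2 - 3*y/4) + 12*sqrt(3)*y*sin(2*y**2 - 3*y/4) + 96*sqrt(3)*y*cos(2*y**2 - 3*y/4) - 18*sqrt(3)*cos(2*y**2 - 3*y/4))/(16*sqrt(y**2 + 2)), which equals G'(y).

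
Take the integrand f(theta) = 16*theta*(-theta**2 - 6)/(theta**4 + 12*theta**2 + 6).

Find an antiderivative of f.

An antiderivative is F(theta) = -4*log(theta**4/3 + 4*theta**2 + 2).

The substitution u = theta**4/3 + 4*theta**2 + 2 works: f is exactly (dF/du)*(du/dtheta) for that inner function.
Check: d/dtheta[-4*log(theta**4/3 + 4*theta**2 + 2)] = (-16*theta**3 - 96*theta)/(theta**4 + 12*theta**2 + 6), which equals f(theta).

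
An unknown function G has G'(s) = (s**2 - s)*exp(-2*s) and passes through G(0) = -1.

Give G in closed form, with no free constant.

G(s) = -(s**2 + 2*exp(2*s))*exp(-2*s)/2

Recognize the product-rule pattern: G'(s) = u'v + uv' with u = -s**2/2, v = exp(-2*s), so integration by parts undoes it.
A general antiderivative is -s**2*exp(-2*s)/2 + C.
The condition gives C = -1 - (0) = -1.
So G(s) = -(s**2 + 2*exp(2*s))*exp(-2*s)/2.
Check: d/ds[-(s**2 + 2*exp(2*s))*exp(-2*s)/2] = (s**2 - s)*exp(-2*s) = G'(s).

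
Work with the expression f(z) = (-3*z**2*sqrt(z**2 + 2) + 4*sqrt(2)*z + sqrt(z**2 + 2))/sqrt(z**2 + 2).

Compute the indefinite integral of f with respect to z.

F(z) = -z**3 + z + 4*sqrt(2)*sqrt(z**2 + 2) + C

Since d/dz undoes antidifferentiation here, F'(z) = f(z) is required of F(z).
Check: d/dz[-z**3 + z + 4*sqrt(2)*sqrt(z**2 + 2)] = (-3*z**2*sqrt(z**2 + 2) + 4*sqrt(2)*z + sqrt(z**2 + 2))/sqrt(z**2 + 2) = f(z).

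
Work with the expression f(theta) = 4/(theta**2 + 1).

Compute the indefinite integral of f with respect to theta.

Differentiate the proposed F(theta) back; it has to land on f(theta) exactly.
Check: d/dtheta[4*atan(theta)] = 4/(theta**2 + 1) = f(theta).

F(theta) = 4*atan(theta) + C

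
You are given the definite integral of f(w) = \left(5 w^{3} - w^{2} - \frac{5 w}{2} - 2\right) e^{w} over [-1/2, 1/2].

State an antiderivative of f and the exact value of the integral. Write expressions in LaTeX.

Recognize the product-rule pattern: f = u'v + uv' with u = 5 w^{3} - 16 w^{2} + \frac{59 w}{2} - \frac{63}{2}, v = e^{w}, so integration by parts undoes it.
F(w) = 5 w^{3} e^{w} - 16 w^{2} e^{w} + \frac{59 w e^{w}}{2} - \frac{63 e^{w}}{2} is an antiderivative of f.
Check: d/dw[5 w^{3} e^{w} - 16 w^{2} e^{w} + \frac{59 w e^{w}}{2} - \frac{63 e^{w}}{2}] = 5 w^{3} e^{w} - w^{2} e^{w} - \frac{5 w e^{w}}{2} - 2 e^{w}, which equals f(w).
F(1/2) = - \frac{161 e^{\frac{1}{2}}}{8}; F(-1/2) = - \frac{407}{8 e^{\frac{1}{2}}}.
Integral = F(1/2) - F(-1/2) = - \frac{161 e^{\frac{1}{2}}}{8} + \frac{407}{8 e^{\frac{1}{2}}}.

Antiderivative: F(w) = 5 w^{3} e^{w} - 16 w^{2} e^{w} + \frac{59 w e^{w}}{2} - \frac{63 e^{w}}{2}; value = - \frac{161 e^{\frac{1}{2}}}{8} + \frac{407}{8 e^{\frac{1}{2}}}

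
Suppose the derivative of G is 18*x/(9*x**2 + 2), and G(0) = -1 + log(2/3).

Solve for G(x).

G'(x) matches the chain-rule pattern g'(h)*h' with inner function h(x) = 3*x**2 + 2/3; substituting u = h(x) collapses the integral.
A general antiderivative is log(3*x**2 + 2/3) + C.
The condition gives C = -1 + log(2/3) - (log(2/3)) = -1.
So G(x) = log(3*x**2 + 2/3) - 1.
Check: d/dx[log(3*x**2 + 2/3) - 1] = 18*x/(9*x**2 + 2) = G'(x).

G(x) = log(3*x**2 + 2/3) - 1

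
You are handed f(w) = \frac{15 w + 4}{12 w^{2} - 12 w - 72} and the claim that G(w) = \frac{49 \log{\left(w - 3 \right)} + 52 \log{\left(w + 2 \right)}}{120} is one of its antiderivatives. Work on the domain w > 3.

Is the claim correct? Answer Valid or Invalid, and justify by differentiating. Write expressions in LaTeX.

d/dw[G] = \frac{101 w - 58}{120 w^{2} - 120 w - 720}
d/dw[G] - f(w) = - \frac{49}{120 w - 360} != 0.

Invalid: d/dw[G] - f = - \frac{49}{120 w - 360}, which is not 0.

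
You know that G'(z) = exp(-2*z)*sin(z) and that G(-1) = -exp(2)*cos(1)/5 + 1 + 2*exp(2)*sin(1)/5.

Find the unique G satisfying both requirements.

G(z) = -(-5*exp(2*z) + 2*sin(z) + cos(z))*exp(-2*z)/5

Differentiate the proposed G(z) back; it has to land on the given G'(z).
A general antiderivative is -2*exp(-2*z)*sin(z)/5 - exp(-2*z)*cos(z)/5 + C.
The condition gives C = -exp(2)*cos(1)/5 + 1 + 2*exp(2)*sin(1)/5 - (-exp(2)*cos(1)/5 + 2*exp(2)*sin(1)/5) = 1.
So G(z) = -(-5*exp(2*z) + 2*sin(z) + cos(z))*exp(-2*z)/5.
Check: d/dz[-(-5*exp(2*z) + 2*sin(z) + cos(z))*exp(-2*z)/5] = exp(-2*z)*sin(z) = G'(z).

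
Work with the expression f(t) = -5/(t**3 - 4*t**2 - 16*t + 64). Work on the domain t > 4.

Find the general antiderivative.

F(t) = -5*(-t*log(t - 4) + t*log(t + 4) + 4*log(t - 4) - 4*log(t + 4) - 8)/(64*(t - 4)) + C

Factor the denominator ((t - 4)**2*(t + 4)) and decompose: f = -5/(64*(t + 4)) + 5/(64*(t - 4)) - 5/(8*(t - 4)**2); each piece integrates to a log, atan, or power term.
Check: d/dt[-5*(-t*log(t - 4) + t*log(t + 4) + 4*log(t - 4) - 4*log(t + 4) - 8)/(64*(t - 4))] = -5/(t**3 - 4*t**2 - 16*t + 64) = f(t).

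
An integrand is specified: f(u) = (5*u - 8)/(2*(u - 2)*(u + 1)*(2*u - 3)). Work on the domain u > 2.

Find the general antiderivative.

The denominator factors as 2*(u - 2)*(u + 1)*(2*u - 3); partial fractions split f into directly integrable pieces: 1/(5*(2*u - 3)) - 13/(30*(u + 1)) + 1/(3*(u - 2)).
Check: d/du[log(u - 2)/3 + log(u - 3/2)/10 - 13*log(u + 1)/30] = (5*u - 8)/(4*u**3 - 10*u**2 - 2*u + 12), which equals f(u).

F(u) = log(u - 2)/3 + log(u - 3/2)/10 - 13*log(u + 1)/30 + C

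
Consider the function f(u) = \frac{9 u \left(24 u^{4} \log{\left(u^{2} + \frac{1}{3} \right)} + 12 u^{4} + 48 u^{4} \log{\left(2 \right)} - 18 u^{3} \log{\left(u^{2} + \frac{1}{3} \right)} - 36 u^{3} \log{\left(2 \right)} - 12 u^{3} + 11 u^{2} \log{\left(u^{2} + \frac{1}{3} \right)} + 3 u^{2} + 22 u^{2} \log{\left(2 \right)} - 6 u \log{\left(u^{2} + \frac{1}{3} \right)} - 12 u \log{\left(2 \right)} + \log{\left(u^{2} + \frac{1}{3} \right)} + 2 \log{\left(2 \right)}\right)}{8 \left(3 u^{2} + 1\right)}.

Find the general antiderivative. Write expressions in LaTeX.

Recognize the product-rule pattern: f = v'r + vr' with v = \frac{\left(- 3 u^{2} + \frac{3 u}{2}\right)^{2}}{4}, r = \log{\left(4 u^{2} + \frac{4}{3} \right)}, so integration by parts undoes it.
Check: d/du[\frac{9 u^{2} \left(1 - 2 u\right)^{2} \log{\left(4 u^{2} + \frac{4}{3} \right)}}{16}] = \frac{216 u^{5} \log{\left(u^{2} + \frac{1}{3} \right)} + 108 u^{5} + 432 u^{5} \log{\left(2 \right)} - 162 u^{4} \log{\left(u^{2} + \frac{1}{3} \right)} - 324 u^{4} \log{\left(2 \right)} - 108 u^{4} + 99 u^{3} \log{\left(u^{2} + \frac{1}{3} \right)} + 27 u^{3} + 198 u^{3} \log{\left(2 \right)} - 54 u^{2} \log{\left(u^{2} + \frac{1}{3} \right)} - 108 u^{2} \log{\left(2 \right)} + 9 u \log{\left(u^{2} + \frac{1}{3} \right)} + 18 u \log{\left(2 \right)}}{24 u^{2} + 8}, which equals f(u).

F(u) = \frac{9 u^{2} \left(1 - 2 u\right)^{2} \log{\left(4 u^{2} + \frac{4}{3} \right)}}{16} + C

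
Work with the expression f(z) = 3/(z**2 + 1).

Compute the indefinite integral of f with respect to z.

F(z) = 3*atan(z) + C

For F(z) to be correct the identity F'(z) - f(z) = 0 must hold.
Check: d/dz[3*atan(z)] = 3/(z**2 + 1) = f(z).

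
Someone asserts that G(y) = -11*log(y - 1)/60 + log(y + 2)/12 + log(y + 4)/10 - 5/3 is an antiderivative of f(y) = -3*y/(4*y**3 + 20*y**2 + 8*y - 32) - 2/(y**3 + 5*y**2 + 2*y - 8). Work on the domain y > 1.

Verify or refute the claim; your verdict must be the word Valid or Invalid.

d/dy[G] = (-3*y - 8)/(4*y**3 + 20*y**2 + 8*y - 32)
This equals f(y) exactly, so the claim holds.

Valid. The derivative of G reproduces f.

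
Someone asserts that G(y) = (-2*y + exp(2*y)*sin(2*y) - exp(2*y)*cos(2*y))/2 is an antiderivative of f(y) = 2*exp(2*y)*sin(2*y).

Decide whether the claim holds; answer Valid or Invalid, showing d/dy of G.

d/dy[G] = 2*exp(2*y)*sin(2*y) - 1
d/dy[G] - f(y) = -1 != 0.

Invalid: d/dy[G] - f = -1, which is not 0.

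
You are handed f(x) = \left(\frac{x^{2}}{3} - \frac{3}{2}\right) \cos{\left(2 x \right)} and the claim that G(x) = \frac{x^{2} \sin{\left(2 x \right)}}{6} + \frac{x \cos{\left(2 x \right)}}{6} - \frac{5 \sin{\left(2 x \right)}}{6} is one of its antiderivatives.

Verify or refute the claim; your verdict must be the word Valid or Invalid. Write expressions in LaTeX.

Valid - differentiating G returns exactly f.

d/dx[G] = \frac{x^{2} \cos{\left(2 x \right)}}{3} - \frac{3 \cos{\left(2 x \right)}}{2}
This equals f(x) exactly, so the claim holds.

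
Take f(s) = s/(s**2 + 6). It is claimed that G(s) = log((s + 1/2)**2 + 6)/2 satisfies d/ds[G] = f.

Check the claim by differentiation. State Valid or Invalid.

Invalid: d/ds[G] - f = (-2*s**2 - s + 12)/(4*s**4 + 4*s**3 + 49*s**2 + 24*s + 150), which is not 0.

d/ds[G] = (4*s + 2)/(4*s**2 + 4*s + 25)
d/ds[G] - f(s) = (-2*s**2 - s + 12)/(4*s**4 + 4*s**3 + 49*s**2 + 24*s + 150) != 0.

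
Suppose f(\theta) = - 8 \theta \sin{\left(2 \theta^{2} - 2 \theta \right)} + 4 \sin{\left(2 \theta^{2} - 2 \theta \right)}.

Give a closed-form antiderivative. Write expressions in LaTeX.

An antiderivative is F(\theta) = 2 \cos{\left(2 \theta^{2} - 2 \theta \right)}.

The substitution u = 2 \theta^{2} - 2 \theta works: f is exactly (dF/du)*(du/d\theta) for that inner function.
Check: d/d\theta[2 \cos{\left(2 \theta^{2} - 2 \theta \right)}] = - 8 \theta \sin{\left(2 \theta^{2} - 2 \theta \right)} + 4 \sin{\left(2 \theta^{2} - 2 \theta \right)} = f(\theta).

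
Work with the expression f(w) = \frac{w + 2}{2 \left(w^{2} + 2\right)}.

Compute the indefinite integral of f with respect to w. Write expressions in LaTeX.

F(w) = \frac{\log{\left(w^{2} + 2 \right)} + 2 \sqrt{2} \operatorname{atan}{\left(\frac{\sqrt{2} w}{2} \right)}}{4} + C

Since d/dw undoes antidifferentiation here, F'(w) = f(w) is required of F(w).
Check: d/dw[\frac{\log{\left(w^{2} + 2 \right)} + 2 \sqrt{2} \operatorname{atan}{\left(\frac{\sqrt{2} w}{2} \right)}}{4}] = \frac{w + 2}{2 w^{2} + 4}, which equals f(w).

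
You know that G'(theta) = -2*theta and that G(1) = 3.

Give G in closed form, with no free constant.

G(theta) = 4 - theta**2

A first test for any G(theta): its theta-derivative must equal the given G'(theta).
A general antiderivative is 5 - theta**2 + C.
The condition gives C = 3 - (4) = -1.
So G(theta) = 4 - theta**2.
Check: d/dtheta[4 - theta**2] = -2*theta = G'(theta).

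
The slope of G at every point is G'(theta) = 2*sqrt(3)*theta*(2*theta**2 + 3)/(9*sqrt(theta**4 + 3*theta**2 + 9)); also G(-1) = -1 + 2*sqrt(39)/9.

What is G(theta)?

G'(theta) matches the chain-rule pattern g'(h)*h' with inner function h(theta) = theta**4/3 + theta**2 + 3; substituting u = h(theta) collapses the integral.
A general antiderivative is 2*sqrt(theta**4/3 + theta**2 + 3)/3 + C.
The condition gives C = -1 + 2*sqrt(39)/9 - (2*sqrt(39)/9) = -1.
So G(theta) = 2*sqrt(theta**4/3 + theta**2 + 3)/3 - 1.
Check: d/dtheta[2*sqrt(theta**4/3 + theta**2 + 3)/3 - 1] = (4*sqrt(3)*theta**3 + 6*sqrt(3)*theta)/(9*sqrt(theta**4 + 3*theta**2 + 9)), which equals G'(theta).

G(theta) = 2*sqrt(theta**4/3 + theta**2 + 3)/3 - 1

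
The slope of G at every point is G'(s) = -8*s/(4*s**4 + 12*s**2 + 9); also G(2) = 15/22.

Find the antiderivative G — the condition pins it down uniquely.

The substitution u = 2*s**2 + 3 works: G'(s) is exactly (dG/du)*(du/ds) for that inner function.
A general antiderivative is 2/(2*s**2 + 3) + C.
The condition gives C = 15/22 - (2/11) = 1/2.
So G(s) = 1/2 + 2/(2*s**2 + 3).
Check: d/ds[1/2 + 2/(2*s**2 + 3)] = -8*s/(4*s**4 + 12*s**2 + 9) = G'(s).

G(s) = 1/2 + 2/(2*s**2 + 3)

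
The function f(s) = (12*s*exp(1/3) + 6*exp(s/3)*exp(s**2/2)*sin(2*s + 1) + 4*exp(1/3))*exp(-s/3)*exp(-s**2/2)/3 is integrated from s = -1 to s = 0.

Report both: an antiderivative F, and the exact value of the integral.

Antiderivative: F(s) = -4*exp(-s**2/2 - s/3 + 1/3) - cos(2*s + 1); value = -4*exp(1/3) + 4*exp(1/6)

Differentiate the proposed F(s) back; it has to land on f(s) exactly.
F(s) = -4*exp(-s**2/2 - s/3 + 1/3) - cos(2*s + 1) is an antiderivative of f.
Check: d/ds[-4*exp(-s**2/2 - s/3 + 1/3) - cos(2*s + 1)] = (12*s + 6*exp(-1/3)*exp(s/3)*exp(s**2/2)*sin(2*s + 1) + 4)*exp(1/3)*exp(-s/3)*exp(-s**2/2)/3, which equals f(s).
F(0) = -4*exp(1/3) - cos(1); F(-1) = -4*exp(1/6) - cos(1).
Integral = F(0) - F(-1) = -4*exp(1/3) + 4*exp(1/6).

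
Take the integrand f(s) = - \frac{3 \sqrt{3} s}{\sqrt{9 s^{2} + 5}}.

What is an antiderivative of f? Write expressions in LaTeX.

f matches the chain-rule pattern g'(h)*h' with inner function h(s) = 3 s^{2} + \frac{5}{3}; substituting u = h(s) collapses the integral.
Check: d/ds[- \frac{\sqrt{3} \sqrt{9 s^{2} + 5}}{3}] = - \frac{3 \sqrt{3} s}{\sqrt{9 s^{2} + 5}} = f(s).

An antiderivative is F(s) = - \frac{\sqrt{3} \sqrt{9 s^{2} + 5}}{3}.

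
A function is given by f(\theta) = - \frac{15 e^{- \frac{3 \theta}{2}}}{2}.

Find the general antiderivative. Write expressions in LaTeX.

F(\theta) = 5 e^{- \frac{3 \theta}{2}} + C

Differentiate the proposed F(\theta) back; it has to land on f(\theta) exactly.
Check: d/d\theta[5 e^{- \frac{3 \theta}{2}}] = - \frac{15 e^{- \frac{3 \theta}{2}}}{2} = f(\theta).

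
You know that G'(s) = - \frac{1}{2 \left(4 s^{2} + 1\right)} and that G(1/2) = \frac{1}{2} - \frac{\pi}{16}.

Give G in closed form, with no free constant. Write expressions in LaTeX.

G(s) = \frac{1}{2} - \frac{\operatorname{atan}{\left(2 s \right)}}{4}

A candidate passes only if d/ds[G] lands on the given G'(s) exactly.
A general antiderivative is - \frac{\operatorname{atan}{\left(2 s \right)}}{4} + C.
The condition gives C = \frac{1}{2} - \frac{\pi}{16} - (- \frac{\pi}{16}) = \frac{1}{2}.
So G(s) = \frac{1}{2} - \frac{\operatorname{atan}{\left(2 s \right)}}{4}.
Check: d/ds[\frac{1}{2} - \frac{\operatorname{atan}{\left(2 s \right)}}{4}] = - \frac{1}{8 s^{2} + 2}, which equals G'(s).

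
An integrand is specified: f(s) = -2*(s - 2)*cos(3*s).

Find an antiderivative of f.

An antiderivative is F(s) = -2*s*sin(3*s)/3 + 4*sin(3*s)/3 - 2*cos(3*s)/9.

A first test for any F(s): its s-derivative must equal f(s) identically.
Check: d/ds[-2*s*sin(3*s)/3 + 4*sin(3*s)/3 - 2*cos(3*s)/9] = -2*s*cos(3*s) + 4*cos(3*s), which equals f(s).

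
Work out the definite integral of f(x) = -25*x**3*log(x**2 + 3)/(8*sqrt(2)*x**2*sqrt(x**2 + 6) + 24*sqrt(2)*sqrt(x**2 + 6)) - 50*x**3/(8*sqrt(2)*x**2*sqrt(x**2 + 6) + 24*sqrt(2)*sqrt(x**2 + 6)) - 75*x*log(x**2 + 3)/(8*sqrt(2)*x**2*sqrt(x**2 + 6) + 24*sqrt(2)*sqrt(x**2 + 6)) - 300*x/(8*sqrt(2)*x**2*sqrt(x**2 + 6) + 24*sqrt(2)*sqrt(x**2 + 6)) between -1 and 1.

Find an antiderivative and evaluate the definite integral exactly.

Antiderivative: F(x) = -25*sqrt(x**2/2 + 3)*log(x**2 + 3)/8; value = 0

Recognize the product-rule pattern: f = u'v + uv' with u = -25*sqrt(x**2/2 + 3)/8, v = log(x**2 + 3), so integration by parts undoes it.
F(x) = -25*sqrt(x**2/2 + 3)*log(x**2 + 3)/8 is an antiderivative of f.
Check: d/dx[-25*sqrt(x**2/2 + 3)*log(x**2 + 3)/8] = (-25*x**3*log(x**2 + 3) - 50*x**3 - 75*x*log(x**2 + 3) - 300*x)/(8*sqrt(2)*x**2*sqrt(x**2 + 6) + 24*sqrt(2)*sqrt(x**2 + 6)), which equals f(x).
F(1) = -25*sqrt(14)*log(4)/16; F(-1) = -25*sqrt(14)*log(4)/16.
Integral = F(1) - F(-1) = 0.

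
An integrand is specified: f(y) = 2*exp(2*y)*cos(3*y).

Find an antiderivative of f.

An antiderivative is F(y) = 2*(3*sin(3*y) + 2*cos(3*y))*exp(2*y)/13.

Whatever form F(y) takes, F'(y) = f(y) is non-negotiable.
Check: d/dy[2*(3*sin(3*y) + 2*cos(3*y))*exp(2*y)/13] = 2*exp(2*y)*cos(3*y) = f(y).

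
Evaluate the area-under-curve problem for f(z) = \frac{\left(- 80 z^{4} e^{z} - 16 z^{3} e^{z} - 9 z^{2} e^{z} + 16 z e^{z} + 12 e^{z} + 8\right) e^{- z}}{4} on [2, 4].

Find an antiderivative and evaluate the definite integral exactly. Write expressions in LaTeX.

Differentiate the proposed F(z) back; it has to land on f(z) exactly.
F(z) = - 4 z^{5} - z^{4} - \frac{3 z^{3}}{4} + 2 z^{2} + 3 z - 2 e^{- z} is an antiderivative of f.
Check: d/dz[- 4 z^{5} - z^{4} - \frac{3 z^{3}}{4} + 2 z^{2} + 3 z - 2 e^{- z}] = \frac{\left(- 80 z^{4} e^{z} - 16 z^{3} e^{z} - 9 z^{2} e^{z} + 16 z e^{z} + 12 e^{z} + 8\right) e^{- z}}{4} = f(z).
F(4) = -4356 - \frac{2}{e^{4}}; F(2) = -136 - \frac{2}{e^{2}}.
Integral = F(4) - F(2) = -4220 - \frac{2}{e^{4}} + \frac{2}{e^{2}}.

Antiderivative: F(z) = - 4 z^{5} - z^{4} - \frac{3 z^{3}}{4} + 2 z^{2} + 3 z - 2 e^{- z}; value = -4220 - \frac{2}{e^{4}} + \frac{2}{e^{2}}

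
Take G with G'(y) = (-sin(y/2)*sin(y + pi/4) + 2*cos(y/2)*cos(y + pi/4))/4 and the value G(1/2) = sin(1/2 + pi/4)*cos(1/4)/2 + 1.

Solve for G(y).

G(y) = sin(y + pi/4)*cos(y/2)/2 + 1

Recognize the product-rule pattern: G'(y) = u'v + uv' with u = cos(y/2)/2, v = sin(y + pi/4), so integration by parts undoes it.
A general antiderivative is sin(y + pi/4)*cos(y/2)/2 + C.
The condition gives C = sin(1/2 + pi/4)*cos(1/4)/2 + 1 - (sin(1/2 + pi/4)*cos(1/4)/2) = 1.
So G(y) = sin(y + pi/4)*cos(y/2)/2 + 1.
Check: d/dy[sin(y + pi/4)*cos(y/2)/2 + 1] = -sin(y/2)*sin(y + pi/4)/4 + cos(y/2)*cos(y + pi/4)/2, which equals G'(y).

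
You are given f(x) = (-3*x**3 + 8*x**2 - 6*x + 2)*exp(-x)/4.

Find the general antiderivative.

f has the shape u'v + uv' for u = 3*x**3/4 + x**2/4 + 2*x + 3/2 and v = exp(-x) — it is the derivative of the product u*v.
Check: d/dx[(3*x**3 + x**2 + 8*x + 6)*exp(-x)/4] = (-3*x**3 + 8*x**2 - 6*x + 2)*exp(-x)/4 = f(x).

F(x) = (3*x**3 + x**2 + 8*x + 6)*exp(-x)/4 + C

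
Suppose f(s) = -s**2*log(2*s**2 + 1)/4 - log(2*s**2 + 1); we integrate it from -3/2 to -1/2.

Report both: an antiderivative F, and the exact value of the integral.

Antiderivative: F(s) = s**3/18 + 23*s/12 + (-s**3/12 - s)*log(2*s**2 + 1) - 23*sqrt(2)*atan(sqrt(2)*s)/24; value = -57*log(11/2)/32 - 23*sqrt(2)*atan(3*sqrt(2)/2)/24 + 49*log(3/2)/96 + 23*sqrt(2)*atan(sqrt(2)/2)/24 + 151/72

The integrand splits into summands that can be handled one at a time.
F(s) = s**3/18 + 23*s/12 + (-s**3/12 - s)*log(2*s**2 + 1) - 23*sqrt(2)*atan(sqrt(2)*s)/24 is an antiderivative of f.
Check: d/ds[s**3/18 + 23*s/12 + (-s**3/12 - s)*log(2*s**2 + 1) - 23*sqrt(2)*atan(sqrt(2)*s)/24] = -s**2*log(2*s**2 + 1)/4 - log(2*s**2 + 1) = f(s).
F(-1/2) = -139/144 + 49*log(3/2)/96 + 23*sqrt(2)*atan(sqrt(2)/2)/24; F(-3/2) = -49/16 + 23*sqrt(2)*atan(3*sqrt(2)/2)/24 + 57*log(11/2)/32.
Integral = F(-1/2) - F(-3/2) = -57*log(11/2)/32 - 23*sqrt(2)*atan(3*sqrt(2)/2)/24 + 49*log(3/2)/96 + 23*sqrt(2)*atan(sqrt(2)/2)/24 + 151/72.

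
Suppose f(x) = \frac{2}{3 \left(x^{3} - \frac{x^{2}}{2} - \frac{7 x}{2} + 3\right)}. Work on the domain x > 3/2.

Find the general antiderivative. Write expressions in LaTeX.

F(x) = \frac{4 \left(6 \log{\left(x - \frac{3}{2} \right)} - 7 \log{\left(x - 1 \right)} + \log{\left(x + 2 \right)}\right)}{63} + C

Factor the denominator (3 \left(x - 1\right) \left(x + 2\right) \left(2 x - 3\right)) and decompose: f = \frac{16}{21 \left(2 x - 3\right)} + \frac{4}{63 \left(x + 2\right)} - \frac{4}{9 \left(x - 1\right)}; each piece integrates to a log, atan, or power term.
Check: d/dx[\frac{4 \left(6 \log{\left(x - \frac{3}{2} \right)} - 7 \log{\left(x - 1 \right)} + \log{\left(x + 2 \right)}\right)}{63}] = \frac{4}{6 x^{3} - 3 x^{2} - 21 x + 18}, which equals f(x).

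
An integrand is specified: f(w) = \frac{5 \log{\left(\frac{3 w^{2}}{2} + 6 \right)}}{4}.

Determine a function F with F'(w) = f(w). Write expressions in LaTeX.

An antiderivative is F(w) = \frac{5 w \log{\left(\frac{w^{2}}{2} + 2 \right)}}{4} - \frac{5 w}{2} + \frac{5 w \log{\left(3 \right)}}{4} + 5 \operatorname{atan}{\left(\frac{w}{2} \right)}.

A first test for any F(w): its w-derivative must equal f(w) identically.
Check: d/dw[\frac{5 w \log{\left(\frac{w^{2}}{2} + 2 \right)}}{4} - \frac{5 w}{2} + \frac{5 w \log{\left(3 \right)}}{4} + 5 \operatorname{atan}{\left(\frac{w}{2} \right)}] = \frac{5 \log{\left(\frac{w^{2}}{2} + 2 \right)}}{4} + \frac{5 \log{\left(3 \right)}}{4}, which equals f(w).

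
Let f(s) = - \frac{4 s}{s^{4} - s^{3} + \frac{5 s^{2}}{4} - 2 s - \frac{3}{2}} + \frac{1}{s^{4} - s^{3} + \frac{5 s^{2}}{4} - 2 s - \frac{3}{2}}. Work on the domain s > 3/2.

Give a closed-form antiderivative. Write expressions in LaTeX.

An antiderivative is F(s) = - \frac{10 \log{\left(s - \frac{3}{2} \right)}}{17} - \frac{2 \log{\left(s + \frac{1}{2} \right)}}{3} + \frac{32 \log{\left(s^{2} + 2 \right)}}{51} + \frac{14 \sqrt{2} \operatorname{atan}{\left(\frac{\sqrt{2} s}{2} \right)}}{51}.

The denominator factors as \left(2 s - 3\right) \left(2 s + 1\right) \left(s^{2} + 2\right); partial fractions split f into directly integrable pieces: \frac{4 \left(16 s + 7\right)}{51 \left(s^{2} + 2\right)} - \frac{4}{3 \left(2 s + 1\right)} - \frac{20}{17 \left(2 s - 3\right)}.
Check: d/ds[- \frac{10 \log{\left(s - \frac{3}{2} \right)}}{17} - \frac{2 \log{\left(s + \frac{1}{2} \right)}}{3} + \frac{32 \log{\left(s^{2} + 2 \right)}}{51} + \frac{14 \sqrt{2} \operatorname{atan}{\left(\frac{\sqrt{2} s}{2} \right)}}{51}] = \frac{4 - 16 s}{4 s^{4} - 4 s^{3} + 5 s^{2} - 8 s - 6}, which equals f(s).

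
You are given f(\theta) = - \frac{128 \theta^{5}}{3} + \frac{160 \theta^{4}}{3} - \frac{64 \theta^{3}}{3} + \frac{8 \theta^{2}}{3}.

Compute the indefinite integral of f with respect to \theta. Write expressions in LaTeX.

The substitution u = \frac{4 \theta^{2}}{3} - \frac{2 \theta}{3} works: f is exactly (dF/du)*(du/d\theta) for that inner function.
Check: d/d\theta[- 3 \left(\frac{4 \theta^{2}}{3} - \frac{2 \theta}{3}\right)^{3}] = - \frac{128 \theta^{5}}{3} + \frac{160 \theta^{4}}{3} - \frac{64 \theta^{3}}{3} + \frac{8 \theta^{2}}{3} = f(\theta).

F(\theta) = - 3 \left(\frac{4 \theta^{2}}{3} - \frac{2 \theta}{3}\right)^{3} + C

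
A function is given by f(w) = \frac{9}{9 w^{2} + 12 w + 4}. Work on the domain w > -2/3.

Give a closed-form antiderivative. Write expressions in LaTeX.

For F(w) to be correct the identity F'(w) - f(w) = 0 must hold.
Check: d/dw[- \frac{3}{3 w + 2}] = \frac{9}{9 w^{2} + 12 w + 4} = f(w).

An antiderivative is F(w) = - \frac{3}{3 w + 2}.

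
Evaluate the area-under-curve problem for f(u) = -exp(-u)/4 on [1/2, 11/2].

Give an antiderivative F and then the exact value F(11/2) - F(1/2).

An antiderivative F(u) passes only if d/du[F] lands on f(u) exactly.
F(u) = exp(-u)/4 is an antiderivative of f.
Check: d/du[exp(-u)/4] = -exp(-u)/4 = f(u).
F(11/2) = exp(-11/2)/4; F(1/2) = exp(-1/2)/4.
Integral = F(11/2) - F(1/2) = -exp(-1/2)/4 + exp(-11/2)/4.

Antiderivative: F(u) = exp(-u)/4; value = -exp(-1/2)/4 + exp(-11/2)/4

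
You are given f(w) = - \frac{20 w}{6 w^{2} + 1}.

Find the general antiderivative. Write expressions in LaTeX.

F(w) = - \frac{5 \log{\left(3 w^{2} + \frac{1}{2} \right)}}{3} + C

The substitution u = 3 w^{2} + \frac{1}{2} works: f is exactly (dF/du)*(du/dw) for that inner function.
Check: d/dw[- \frac{5 \log{\left(3 w^{2} + \frac{1}{2} \right)}}{3}] = - \frac{20 w}{6 w^{2} + 1} = f(w).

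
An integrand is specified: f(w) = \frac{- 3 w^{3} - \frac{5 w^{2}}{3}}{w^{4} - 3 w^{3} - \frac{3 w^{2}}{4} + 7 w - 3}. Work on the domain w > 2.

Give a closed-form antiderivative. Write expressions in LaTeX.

Factor the denominator (3 \left(w - 2\right)^{2} \left(2 w - 1\right) \left(2 w + 3\right)) and decompose: f = - \frac{51}{98 \left(2 w + 3\right)} - \frac{19}{54 \left(2 w - 1\right)} - \frac{3392}{1323 \left(w - 2\right)} - \frac{368}{63 \left(w - 2\right)^{2}}; each piece integrates to a log, atan, or power term.
Check: d/dw[- \frac{3392 \log{\left(w - 2 \right)}}{1323} - \frac{19 \log{\left(w - \frac{1}{2} \right)}}{108} - \frac{51 \log{\left(w + \frac{3}{2} \right)}}{196} + \frac{368}{63 w - 126}] = \frac{- 36 w^{3} - 20 w^{2}}{12 w^{4} - 36 w^{3} - 9 w^{2} + 84 w - 36}, which equals f(w).

An antiderivative is F(w) = - \frac{3392 \log{\left(w - 2 \right)}}{1323} - \frac{19 \log{\left(w - \frac{1}{2} \right)}}{108} - \frac{51 \log{\left(w + \frac{3}{2} \right)}}{196} + \frac{368}{63 w - 126}.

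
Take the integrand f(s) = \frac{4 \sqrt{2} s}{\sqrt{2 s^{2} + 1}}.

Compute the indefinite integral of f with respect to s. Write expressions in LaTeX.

F(s) = 2 \sqrt{4 s^{2} + 2} + C

f matches the chain-rule pattern g'(h)*h' with inner function h(s) = 4 s^{2} + 2; substituting u = h(s) collapses the integral.
Check: d/ds[2 \sqrt{4 s^{2} + 2}] = \frac{4 \sqrt{2} s}{\sqrt{2 s^{2} + 1}} = f(s).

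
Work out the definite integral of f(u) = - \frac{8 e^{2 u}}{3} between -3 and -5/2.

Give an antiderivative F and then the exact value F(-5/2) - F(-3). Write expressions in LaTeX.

Differentiate the proposed F(u) back; it has to land on f(u) exactly.
F(u) = - \frac{4 e^{2 u}}{3} is an antiderivative of f.
Check: d/du[- \frac{4 e^{2 u}}{3}] = - \frac{8 e^{2 u}}{3} = f(u).
F(-5/2) = - \frac{4}{3 e^{5}}; F(-3) = - \frac{4}{3 e^{6}}.
Integral = F(-5/2) - F(-3) = - \frac{4}{3 e^{5}} + \frac{4}{3 e^{6}}.

Antiderivative: F(u) = - \frac{4 e^{2 u}}{3}; value = - \frac{4}{3 e^{5}} + \frac{4}{3 e^{6}}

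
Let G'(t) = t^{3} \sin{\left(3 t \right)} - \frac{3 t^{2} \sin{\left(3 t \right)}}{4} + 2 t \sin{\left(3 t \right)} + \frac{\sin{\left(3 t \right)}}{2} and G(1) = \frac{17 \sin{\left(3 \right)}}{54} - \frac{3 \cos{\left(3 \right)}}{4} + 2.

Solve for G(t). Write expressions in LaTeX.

G(t) = - \frac{t^{3} \cos{\left(3 t \right)}}{3} + \frac{t^{2} \sin{\left(3 t \right)}}{3} + \frac{t^{2} \cos{\left(3 t \right)}}{4} - \frac{t \sin{\left(3 t \right)}}{6} - \frac{4 t \cos{\left(3 t \right)}}{9} + \frac{4 \sin{\left(3 t \right)}}{27} - \frac{2 \cos{\left(3 t \right)}}{9} + 2

The integrand splits into summands that can be handled one at a time.
A general antiderivative is - \frac{t^{3} \cos{\left(3 t \right)}}{3} + \frac{t^{2} \sin{\left(3 t \right)}}{3} + \frac{t^{2} \cos{\left(3 t \right)}}{4} - \frac{t \sin{\left(3 t \right)}}{6} - \frac{4 t \cos{\left(3 t \right)}}{9} + \frac{4 \sin{\left(3 t \right)}}{27} - \frac{2 \cos{\left(3 t \right)}}{9} + C.
The condition gives C = \frac{17 \sin{\left(3 \right)}}{54} - \frac{3 \cos{\left(3 \right)}}{4} + 2 - (\frac{17 \sin{\left(3 \right)}}{54} - \frac{3 \cos{\left(3 \right)}}{4}) = 2.
So G(t) = - \frac{t^{3} \cos{\left(3 t \right)}}{3} + \frac{t^{2} \sin{\left(3 t \right)}}{3} + \frac{t^{2} \cos{\left(3 t \right)}}{4} - \frac{t \sin{\left(3 t \right)}}{6} - \frac{4 t \cos{\left(3 t \right)}}{9} + \frac{4 \sin{\left(3 t \right)}}{27} - \frac{2 \cos{\left(3 t \right)}}{9} + 2.
Check: d/dt[- \frac{t^{3} \cos{\left(3 t \right)}}{3} + \frac{t^{2} \sin{\left(3 t \right)}}{3} + \frac{t^{2} \cos{\left(3 t \right)}}{4} - \frac{t \sin{\left(3 t \right)}}{6} - \frac{4 t \cos{\left(3 t \right)}}{9} + \frac{4 \sin{\left(3 t \right)}}{27} - \frac{2 \cos{\left(3 t \right)}}{9} + 2] = t^{3} \sin{\left(3 t \right)} - \frac{3 t^{2} \sin{\left(3 t \right)}}{4} + 2 t \sin{\left(3 t \right)} + \frac{\sin{\left(3 t \right)}}{2} = G'(t).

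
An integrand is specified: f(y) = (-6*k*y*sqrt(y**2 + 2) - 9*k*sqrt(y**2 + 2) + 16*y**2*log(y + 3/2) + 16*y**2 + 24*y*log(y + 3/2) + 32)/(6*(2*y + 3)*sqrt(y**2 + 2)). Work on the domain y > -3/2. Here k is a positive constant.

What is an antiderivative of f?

Any candidate F(y) must reproduce f(y) exactly when differentiated.
Check: d/dy[-k*y/2 + 4*sqrt(y**2 + 2)*log(y + 3/2)/3] = (-6*k*y*sqrt(y**2 + 2) - 9*k*sqrt(y**2 + 2) + 16*y**2*log(y + 3/2) + 16*y**2 + 24*y*log(y + 3/2) + 32)/(12*y*sqrt(y**2 + 2) + 18*sqrt(y**2 + 2)), which equals f(y).

An antiderivative is F(y) = -k*y/2 + 4*sqrt(y**2 + 2)*log(y + 3/2)/3.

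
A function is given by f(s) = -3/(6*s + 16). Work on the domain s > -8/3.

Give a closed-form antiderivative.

An antiderivative is F(s) = -log(3*s/2 + 4)/2.

Whatever form F(s) takes, F'(s) = f(s) is non-negotiable.
Check: d/ds[-log(3*s/2 + 4)/2] = -3/(6*s + 16) = f(s).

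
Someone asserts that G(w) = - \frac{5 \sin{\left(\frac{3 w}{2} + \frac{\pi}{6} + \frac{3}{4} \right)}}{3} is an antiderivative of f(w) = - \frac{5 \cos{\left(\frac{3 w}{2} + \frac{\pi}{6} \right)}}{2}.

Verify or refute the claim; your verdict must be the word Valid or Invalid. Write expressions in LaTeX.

d/dw[G] = - \frac{5 \cos{\left(\frac{3 w}{2} + \frac{\pi}{6} + \frac{3}{4} \right)}}{2}
d/dw[G] - f(w) = \frac{5 \cos{\left(\frac{3 w}{2} + \frac{\pi}{6} \right)}}{2} - \frac{5 \cos{\left(\frac{3 w}{2} + \frac{\pi}{6} + \frac{3}{4} \right)}}{2} != 0.

Invalid: d/dw[G] - f = \frac{5 \cos{\left(\frac{3 w}{2} + \frac{\pi}{6} \right)}}{2} - \frac{5 \cos{\left(\frac{3 w}{2} + \frac{\pi}{6} + \frac{3}{4} \right)}}{2}, which is not 0.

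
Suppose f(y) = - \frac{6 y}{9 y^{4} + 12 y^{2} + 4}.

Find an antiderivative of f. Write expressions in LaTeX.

An antiderivative is F(y) = \frac{2}{3 \left(2 y^{2} + \frac{4}{3}\right)}.

f matches the chain-rule pattern g'(h)*h' with inner function h(y) = 2 y^{2} + \frac{4}{3}; substituting u = h(y) collapses the integral.
Check: d/dy[\frac{2}{3 \left(2 y^{2} + \frac{4}{3}\right)}] = - \frac{6 y}{9 y^{4} + 12 y^{2} + 4} = f(y).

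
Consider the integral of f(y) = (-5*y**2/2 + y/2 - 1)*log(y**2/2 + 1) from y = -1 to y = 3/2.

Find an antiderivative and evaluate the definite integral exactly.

Antiderivative: F(y) = 5*y**3/9 - y**2/4 - 4*y/3 + (-5*y**3/6 + y**2/4 - y)*log(y**2/2 + 1) + log(y**2 + 2)/2 + 4*sqrt(2)*atan(sqrt(2)*y/2)/3; value = -15*log(17/8)/4 - 175/144 - 25*log(3/2)/12 - log(3)/2 + log(17/4)/2 + 4*sqrt(2)*atan(sqrt(2)/2)/3 + 4*sqrt(2)*atan(3*sqrt(2)/4)/3

An antiderivative F(y) passes only if d/dy[F] lands on f(y) exactly.
F(y) = 5*y**3/9 - y**2/4 - 4*y/3 + (-5*y**3/6 + y**2/4 - y)*log(y**2/2 + 1) + log(y**2 + 2)/2 + 4*sqrt(2)*atan(sqrt(2)*y/2)/3 is an antiderivative of f.
Check: d/dy[5*y**3/9 - y**2/4 - 4*y/3 + (-5*y**3/6 + y**2/4 - y)*log(y**2/2 + 1) + log(y**2 + 2)/2 + 4*sqrt(2)*atan(sqrt(2)*y/2)/3] = -5*y**2*log(y**2/2 + 1)/2 + y*log(y**2/2 + 1)/2 - log(y**2/2 + 1), which equals f(y).
F(3/2) = -15*log(17/8)/4 - 11/16 + log(17/4)/2 + 4*sqrt(2)*atan(3*sqrt(2)/4)/3; F(-1) = -4*sqrt(2)*atan(sqrt(2)/2)/3 + 19/36 + log(3)/2 + 25*log(3/2)/12.
Integral = F(3/2) - F(-1) = -15*log(17/8)/4 - 175/144 - 25*log(3/2)/12 - log(3)/2 + log(17/4)/2 + 4*sqrt(2)*atan(sqrt(2)/2)/3 + 4*sqrt(2)*atan(3*sqrt(2)/4)/3.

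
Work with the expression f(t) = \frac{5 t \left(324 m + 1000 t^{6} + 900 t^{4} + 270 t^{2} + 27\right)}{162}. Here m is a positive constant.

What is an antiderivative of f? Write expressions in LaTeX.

Any candidate F(t) must reproduce f(t) exactly when differentiated.
Check: d/dt[5 m t^{2} + \frac{\left(\frac{5 t^{2}}{3} + \frac{1}{2}\right)^{4}}{2}] = 10 m t + \frac{2500 t^{7}}{81} + \frac{250 t^{5}}{9} + \frac{25 t^{3}}{3} + \frac{5 t}{6}, which equals f(t).

An antiderivative is F(t) = 5 m t^{2} + \frac{\left(\frac{5 t^{2}}{3} + \frac{1}{2}\right)^{4}}{2}.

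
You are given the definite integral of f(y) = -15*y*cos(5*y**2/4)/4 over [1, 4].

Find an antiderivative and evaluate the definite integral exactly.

Antiderivative: F(y) = -3*sin(5*y**2/4)/2; value = -3*sin(20)/2 + 3*sin(5/4)/2

The substitution u = 5*y**2/4 works: f is exactly (dF/du)*(du/dy) for that inner function.
F(y) = -3*sin(5*y**2/4)/2 is an antiderivative of f.
Check: d/dy[-3*sin(5*y**2/4)/2] = -15*y*cos(5*y**2/4)/4 = f(y).
F(4) = -3*sin(20)/2; F(1) = -3*sin(5/4)/2.
Integral = F(4) - F(1) = -3*sin(20)/2 + 3*sin(5/4)/2.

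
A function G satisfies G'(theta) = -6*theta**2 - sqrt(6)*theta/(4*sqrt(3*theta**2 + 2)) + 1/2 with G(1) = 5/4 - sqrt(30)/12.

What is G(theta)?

Integrate term by term and add the pieces.
A general antiderivative is -2*theta**3 + theta/2 - sqrt(theta**2/2 + 1/3)/2 + 9/4 + C.
The condition gives C = 5/4 - sqrt(30)/12 - (3/4 - sqrt(30)/12) = 1/2.
So G(theta) = -(24*theta**3 - 6*theta + sqrt(6)*sqrt(3*theta**2 + 2) - 33)/12.
Check: d/dtheta[-(24*theta**3 - 6*theta + sqrt(6)*sqrt(3*theta**2 + 2) - 33)/12] = (-24*theta**2*sqrt(3*theta**2 + 2) - sqrt(6)*theta + 2*sqrt(3*theta**2 + 2))/(4*sqrt(3*theta**2 + 2)), which equals G'(theta).

G(theta) = -(24*theta**3 - 6*theta + sqrt(6)*sqrt(3*theta**2 + 2) - 33)/12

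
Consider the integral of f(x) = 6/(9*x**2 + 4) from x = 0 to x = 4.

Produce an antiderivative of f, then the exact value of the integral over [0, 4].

Check any antiderivative F(x) by computing F'(x) and comparing it with f(x).
F(x) = atan(3*x/2) is an antiderivative of f.
Check: d/dx[atan(3*x/2)] = 6/(9*x**2 + 4) = f(x).
F(4) = atan(6); F(0) = 0.
Integral = F(4) - F(0) = atan(6).

Antiderivative: F(x) = atan(3*x/2); value = atan(6)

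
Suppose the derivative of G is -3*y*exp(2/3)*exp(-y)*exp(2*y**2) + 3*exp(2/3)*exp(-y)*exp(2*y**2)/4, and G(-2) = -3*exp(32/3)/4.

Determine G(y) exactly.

The substitution u = 2*y**2 - y + 2/3 works: G'(y) is exactly (dG/du)*(du/dy) for that inner function.
A general antiderivative is -3*exp(2*y**2 - y + 2/3)/4 + C.
The condition gives C = -3*exp(32/3)/4 - (-3*exp(32/3)/4) = 0.
So G(y) = -3*exp(2*y**2 - y + 2/3)/4.
Check: d/dy[-3*exp(2*y**2 - y + 2/3)/4] = -3*y*exp(2/3)*exp(-y)*exp(2*y**2) + 3*exp(2/3)*exp(-y)*exp(2*y**2)/4 = G'(y).

G(y) = -3*exp(2*y**2 - y + 2/3)/4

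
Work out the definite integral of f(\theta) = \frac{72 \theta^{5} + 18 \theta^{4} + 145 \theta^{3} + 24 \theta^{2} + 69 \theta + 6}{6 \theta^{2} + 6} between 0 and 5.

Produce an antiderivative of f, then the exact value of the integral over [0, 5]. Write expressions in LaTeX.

Differentiate the proposed F(\theta) back; it has to land on f(\theta) exactly.
F(\theta) = - \frac{- 36 \theta^{4} - 12 \theta^{3} - 73 \theta^{2} - 12 \theta + 4 \log{\left(2 \theta^{2} + 2 \right)} - 36}{12} is an antiderivative of f.
Check: d/d\theta[- \frac{- 36 \theta^{4} - 12 \theta^{3} - 73 \theta^{2} - 12 \theta + 4 \log{\left(2 \theta^{2} + 2 \right)} - 36}{12}] = \frac{72 \theta^{5} + 18 \theta^{4} + 145 \theta^{3} + 24 \theta^{2} + 69 \theta + 6}{6 \theta^{2} + 6} = f(\theta).
F(5) = \frac{25921}{12} - \frac{\log{\left(52 \right)}}{3}; F(0) = 3 - \frac{\log{\left(2 \right)}}{3}.
Integral = F(5) - F(0) = - \frac{\log{\left(52 \right)}}{3} + \frac{\log{\left(2 \right)}}{3} + \frac{25885}{12}.

Antiderivative: F(\theta) = - \frac{- 36 \theta^{4} - 12 \theta^{3} - 73 \theta^{2} - 12 \theta + 4 \log{\left(2 \theta^{2} + 2 \right)} - 36}{12}; value = - \frac{\log{\left(52 \right)}}{3} + \frac{\log{\left(2 \right)}}{3} + \frac{25885}{12}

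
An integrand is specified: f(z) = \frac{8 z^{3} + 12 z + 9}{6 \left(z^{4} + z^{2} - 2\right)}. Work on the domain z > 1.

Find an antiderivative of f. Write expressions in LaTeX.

The denominator factors as 6 \left(z - 1\right) \left(z + 1\right) \left(z^{2} + 2\right); partial fractions split f into directly integrable pieces: \frac{4 z - 9}{18 \left(z^{2} + 2\right)} + \frac{11}{36 \left(z + 1\right)} + \frac{29}{36 \left(z - 1\right)}.
Check: d/dz[\frac{29 \log{\left(z - 1 \right)} + 11 \log{\left(z + 1 \right)} + 4 \log{\left(z^{2} + 2 \right)} - 9 \sqrt{2} \operatorname{atan}{\left(\frac{\sqrt{2} z}{2} \right)}}{36}] = \frac{8 z^{3} + 12 z + 9}{6 z^{4} + 6 z^{2} - 12}, which equals f(z).

An antiderivative is F(z) = \frac{29 \log{\left(z - 1 \right)} + 11 \log{\left(z + 1 \right)} + 4 \log{\left(z^{2} + 2 \right)} - 9 \sqrt{2} \operatorname{atan}{\left(\frac{\sqrt{2} z}{2} \right)}}{36}.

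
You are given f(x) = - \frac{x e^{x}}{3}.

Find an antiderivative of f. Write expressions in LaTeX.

Recognize the product-rule pattern: f = u'v + uv' with u = \frac{1}{3} - \frac{x}{3}, v = e^{x}, so integration by parts undoes it.
Check: d/dx[- \frac{\left(x - 1\right) e^{x}}{3}] = - \frac{x e^{x}}{3} = f(x).

An antiderivative is F(x) = - \frac{\left(x - 1\right) e^{x}}{3}.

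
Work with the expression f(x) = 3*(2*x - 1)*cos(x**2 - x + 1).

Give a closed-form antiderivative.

An antiderivative is F(x) = 3*sin(x**2 - x + 1).

The substitution u = x**2 - x + 1 works: f is exactly (dF/du)*(du/dx) for that inner function.
Check: d/dx[3*sin(x**2 - x + 1)] = 6*x*cos(x**2 - x + 1) - 3*cos(x**2 - x + 1), which equals f(x).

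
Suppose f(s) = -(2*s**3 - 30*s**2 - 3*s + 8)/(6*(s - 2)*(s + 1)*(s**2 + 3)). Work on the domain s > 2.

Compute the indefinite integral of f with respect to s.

F(s) = 17*log(s - 2)/21 - 7*log(s + 1)/24 - 143*log(s**2 + 3)/336 + 463*sqrt(3)*atan(sqrt(3)*s/3)/504 + C

The denominator factors as 6*(s - 2)*(s + 1)*(s**2 + 3); partial fractions split f into directly integrable pieces: -(143*s - 463)/(168*(s**2 + 3)) - 7/(24*(s + 1)) + 17/(21*(s - 2)).
Check: d/ds[17*log(s - 2)/21 - 7*log(s + 1)/24 - 143*log(s**2 + 3)/336 + 463*sqrt(3)*atan(sqrt(3)*s/3)/504] = (-2*s**3 + 30*s**2 + 3*s - 8)/(6*s**4 - 6*s**3 + 6*s**2 - 18*s - 36), which equals f(s).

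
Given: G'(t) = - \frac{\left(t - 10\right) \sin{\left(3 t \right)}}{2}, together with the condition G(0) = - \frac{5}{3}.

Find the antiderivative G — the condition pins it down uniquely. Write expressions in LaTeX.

G(t) = \frac{t \cos{\left(3 t \right)}}{6} - \frac{\sin{\left(3 t \right)}}{18} - \frac{5 \cos{\left(3 t \right)}}{3}

Whatever form G(t) takes, its d/dt must return the stated G'(t).
A general antiderivative is \frac{t \cos{\left(3 t \right)}}{6} - \frac{\sin{\left(3 t \right)}}{18} - \frac{5 \cos{\left(3 t \right)}}{3} + C.
The condition gives C = - \frac{5}{3} - (- \frac{5}{3}) = 0.
So G(t) = \frac{t \cos{\left(3 t \right)}}{6} - \frac{\sin{\left(3 t \right)}}{18} - \frac{5 \cos{\left(3 t \right)}}{3}.
Check: d/dt[\frac{t \cos{\left(3 t \right)}}{6} - \frac{\sin{\left(3 t \right)}}{18} - \frac{5 \cos{\left(3 t \right)}}{3}] = - \frac{t \sin{\left(3 t \right)}}{2} + 5 \sin{\left(3 t \right)}, which equals G'(t).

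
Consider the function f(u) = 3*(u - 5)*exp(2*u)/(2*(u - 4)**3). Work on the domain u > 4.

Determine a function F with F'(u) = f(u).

An antiderivative is F(u) = 3*exp(2*u)/(4*(u - 4)**2).

f has the shape v'r + vr' for v = 3/(4*(u - 4)**2) and r = exp(2*u) — it is the derivative of the product v*r.
Check: d/du[3*exp(2*u)/(4*(u - 4)**2)] = (3*u*exp(2*u) - 15*exp(2*u))/(2*u**3 - 24*u**2 + 96*u - 128), which equals f(u).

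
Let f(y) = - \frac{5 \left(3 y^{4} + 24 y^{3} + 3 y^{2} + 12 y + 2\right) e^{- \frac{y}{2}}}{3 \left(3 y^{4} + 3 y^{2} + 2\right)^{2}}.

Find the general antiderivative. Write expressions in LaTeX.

F(y) = \frac{10}{9 y^{4} e^{\frac{y}{2}} + 9 y^{2} e^{\frac{y}{2}} + 6 e^{\frac{y}{2}}} + C

Recognize the product-rule pattern: f = u'v + uv' with u = \frac{10}{9 \left(y^{4} + y^{2} + \frac{2}{3}\right)}, v = e^{- \frac{y}{2}}, so integration by parts undoes it.
Check: d/dy[\frac{10}{9 y^{4} e^{\frac{y}{2}} + 9 y^{2} e^{\frac{y}{2}} + 6 e^{\frac{y}{2}}}] = \frac{- 15 y^{4} - 120 y^{3} - 15 y^{2} - 60 y - 10}{27 y^{8} e^{\frac{y}{2}} + 54 y^{6} e^{\frac{y}{2}} + 63 y^{4} e^{\frac{y}{2}} + 36 y^{2} e^{\frac{y}{2}} + 12 e^{\frac{y}{2}}}, which equals f(y).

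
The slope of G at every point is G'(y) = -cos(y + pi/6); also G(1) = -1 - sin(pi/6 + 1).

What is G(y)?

Any candidate G(y) must reproduce the stated G'(y) exactly.
A general antiderivative is -sin(y + pi/6) + C.
The condition gives C = -1 - sin(pi/6 + 1) - (-sin(pi/6 + 1)) = -1.
So G(y) = -sin(y + pi/6) - 1.
Check: d/dy[-sin(y + pi/6) - 1] = -cos(y + pi/6) = G'(y).

G(y) = -sin(y + pi/6) - 1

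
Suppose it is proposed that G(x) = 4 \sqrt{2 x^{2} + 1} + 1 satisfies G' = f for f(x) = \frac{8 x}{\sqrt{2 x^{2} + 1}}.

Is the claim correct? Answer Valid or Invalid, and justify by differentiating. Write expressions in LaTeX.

Valid - differentiating G returns exactly f.

d/dx[G] = \frac{8 x}{\sqrt{2 x^{2} + 1}}
This equals f(x) exactly, so the claim holds.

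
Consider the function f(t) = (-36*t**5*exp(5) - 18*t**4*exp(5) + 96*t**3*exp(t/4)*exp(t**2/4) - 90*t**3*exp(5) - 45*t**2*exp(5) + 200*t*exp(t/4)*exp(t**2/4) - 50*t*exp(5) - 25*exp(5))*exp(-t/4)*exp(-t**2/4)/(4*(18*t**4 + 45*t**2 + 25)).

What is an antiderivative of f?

An antiderivative is F(t) = (3*exp(-5)*exp(t/4)*exp(t**2/4)*log(3*t**2 + 5/2) - exp(-5)*exp(t/4)*exp(t**2/4)*log(3*t**2 + 5) + exp(-5)*exp(t/4)*exp(t**2/4)*log(2) + 3)*exp(5)*exp(-t/4)*exp(-t**2/4)/3.

Check any antiderivative F(t) by computing F'(t) and comparing it with f(t).
Check: d/dt[(3*exp(-5)*exp(t/4)*exp(t**2/4)*log(3*t**2 + 5/2) - exp(-5)*exp(t/4)*exp(t**2/4)*log(3*t**2 + 5) + exp(-5)*exp(t/4)*exp(t**2/4)*log(2) + 3)*exp(5)*exp(-t/4)*exp(-t**2/4)/3] = (-36*t**5*exp(5) - 18*t**4*exp(5) + 96*t**3*exp(t/4)*exp(t**2/4) - 90*t**3*exp(5) - 45*t**2*exp(5) + 200*t*exp(t/4)*exp(t**2/4) - 50*t*exp(5) - 25*exp(5))/(72*t**4*exp(t/4)*exp(t**2/4) + 180*t**2*exp(t/4)*exp(t**2/4) + 100*exp(t/4)*exp(t**2/4)), which equals f(t).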